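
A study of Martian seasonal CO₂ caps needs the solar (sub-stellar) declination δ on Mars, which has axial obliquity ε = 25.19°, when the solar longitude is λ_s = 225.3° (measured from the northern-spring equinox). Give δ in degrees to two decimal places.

sin δ = sin ε · sin λ_s = sin 25.19° × sin 225.3° = -0.302531.
δ = arcsin(-0.302531) = -17.61°.

δ = -17.61°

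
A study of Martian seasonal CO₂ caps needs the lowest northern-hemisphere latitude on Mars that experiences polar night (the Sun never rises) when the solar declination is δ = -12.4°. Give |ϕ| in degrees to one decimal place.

Polar night requires cos h₀ = −tan ϕ tan δ ≥ 1, i.e. tan ϕ tan δ ≤ −1.
The boundary is |tan ϕ| · |tan δ| = 1, so |ϕ| = 90° − |δ| = 90° − 12.4° = 77.6° in the northern hemisphere.

|ϕ| = 77.6°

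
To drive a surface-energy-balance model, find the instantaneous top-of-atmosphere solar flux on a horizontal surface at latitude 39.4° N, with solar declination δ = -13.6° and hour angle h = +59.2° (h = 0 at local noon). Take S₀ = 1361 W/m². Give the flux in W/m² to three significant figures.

320 W/m²

cos θ_z = sin φ sin δ + cos φ cos δ cos h = -0.149252 + 0.384578 = 0.235326.
Flux = S₀ · cos θ_z = 1361 × 0.235326 = 320.3 W/m².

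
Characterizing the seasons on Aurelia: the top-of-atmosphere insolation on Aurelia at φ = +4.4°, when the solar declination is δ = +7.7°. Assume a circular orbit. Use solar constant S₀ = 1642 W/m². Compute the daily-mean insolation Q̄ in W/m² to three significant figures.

cos H₀ = −tan(+4.4°) tan(+7.700°) = -0.0104, H₀ = 1.5812 rad.
Bracket: H₀ sin φ sin δ + cos φ cos δ sin H₀ = 1.5812×0.07672×0.13399 + 0.99705×0.99098×0.99995 = 0.016254 + 0.988007 = 1.004261.
Q̄ = (S₀/π) × [bracket] = (1642/π) × 1.004261 = 524.9 W/m².

Q̄ ≈ 525 W/m²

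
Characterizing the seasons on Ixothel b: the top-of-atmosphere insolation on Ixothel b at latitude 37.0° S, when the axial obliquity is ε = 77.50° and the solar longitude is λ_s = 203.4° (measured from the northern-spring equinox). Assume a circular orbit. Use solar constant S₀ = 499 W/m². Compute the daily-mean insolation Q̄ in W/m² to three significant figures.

Solar declination: sin δ = sin ε · sin λ_s = sin 77.50° × sin 203.4° = -0.38773, so δ = -22.814°.
cos H₀ = −tan(-37.0°) tan(-22.814°) = -0.3170, H₀ = 1.8933 rad.
Bracket: H₀ sin φ sin δ + cos φ cos δ sin H₀ = 1.8933×-0.60182×-0.38773 + 0.79864×0.92177×0.94843 = 0.441790 + 0.698198 = 1.139988.
Q̄ = (S₀/π) × [bracket] = (499/π) × 1.139988 = 181.1 W/m².

Q̄ ≈ 181 W/m²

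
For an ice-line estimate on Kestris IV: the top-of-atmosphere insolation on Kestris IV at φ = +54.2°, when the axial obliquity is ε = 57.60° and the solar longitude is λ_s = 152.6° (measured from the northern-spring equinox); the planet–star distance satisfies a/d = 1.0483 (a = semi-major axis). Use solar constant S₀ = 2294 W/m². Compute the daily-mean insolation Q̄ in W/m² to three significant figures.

Q̄ ≈ 906 W/m²

Solar declination: sin δ = sin ε · sin λ_s = sin 57.60° × sin 152.6° = 0.38856, so δ = +22.865°.
cos H₀ = −tan(+54.2°) tan(+22.865°) = -0.5847, H₀ = 2.1953 rad.
Bracket: H₀ sin φ sin δ + cos φ cos δ sin H₀ = 2.1953×0.81106×0.38856 + 0.58496×0.92142×0.81125 = 0.691839 + 0.437259 = 1.129098.
Inverse-square distance factor (a/d)² = 1.0483² = 1.098933.
Q̄ = (S₀/π) × 1.098933 × [bracket] = (2294/π) × 1.098933 × 1.129098 = 906.0 W/m².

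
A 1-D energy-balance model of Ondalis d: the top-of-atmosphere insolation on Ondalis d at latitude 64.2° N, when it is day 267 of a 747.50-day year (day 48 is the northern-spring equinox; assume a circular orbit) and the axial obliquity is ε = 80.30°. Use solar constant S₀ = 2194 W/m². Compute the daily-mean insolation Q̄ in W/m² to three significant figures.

Q̄ ≈ 1.88e+03 W/m²

Solar longitude: λ_s = 360° × (267 − 48)/747.50 = 105.472°.
sin δ = sin 80.30° × sin 105.472° = 0.94998, so δ = +71.802°.
cos H₀ = −tan(+64.2°) tan(+71.802°) = -6.2925 ≤ −1 ⇒ polar day, H₀ = π.
Bracket: H₀ sin φ sin δ + cos φ cos δ sin H₀ = 3.1416×0.90032×0.94998 + 0.43523×0.31230×0.00000 = 2.686966 + 0.000000 = 2.686966.
Q̄ = (S₀/π) × [bracket] = (2194/π) × 2.686966 = 1877 W/m².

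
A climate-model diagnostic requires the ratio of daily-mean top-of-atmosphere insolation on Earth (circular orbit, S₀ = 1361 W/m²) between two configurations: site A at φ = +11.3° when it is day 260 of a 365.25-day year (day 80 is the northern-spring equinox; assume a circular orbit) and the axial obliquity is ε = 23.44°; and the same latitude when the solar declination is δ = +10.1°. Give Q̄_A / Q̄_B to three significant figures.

— Configuration A (φ=+11.3°):
Solar longitude: λ_s = 360° × (260 − 80)/365.25 = 177.413°.
sin δ = sin 23.44° × sin 177.413° = 0.01796, so δ = +1.029°.
cos H₀ = −tan(+11.3°) tan(+1.029°) = -0.0036, H₀ = 1.5744 rad.
Bracket: H₀ sin φ sin δ + cos φ cos δ sin H₀ = 1.5744×0.19595×0.01796 + 0.98061×0.99984×0.99999 = 0.005541 + 0.980443 = 0.985984.
Q̄ = (S₀/π) × [bracket] = (1361/π) × 0.985984 = 427.15 W/m².
— Configuration B (φ=+11.3°):
cos H₀ = −tan(+11.3°) tan(+10.100°) = -0.0356, H₀ = 1.6064 rad.
Bracket: H₀ sin φ sin δ + cos φ cos δ sin H₀ = 1.6064×0.19595×0.17537 + 0.98061×0.98450×0.99937 = 0.055202 + 0.964802 = 1.020004.
Q̄ = (S₀/π) × [bracket] = (1361/π) × 1.020004 = 441.89 W/m².
Ratio Q̄_A / Q̄_B = 427.15 / 441.89 = 0.9666.

Q̄_A / Q̄_B ≈ 0.967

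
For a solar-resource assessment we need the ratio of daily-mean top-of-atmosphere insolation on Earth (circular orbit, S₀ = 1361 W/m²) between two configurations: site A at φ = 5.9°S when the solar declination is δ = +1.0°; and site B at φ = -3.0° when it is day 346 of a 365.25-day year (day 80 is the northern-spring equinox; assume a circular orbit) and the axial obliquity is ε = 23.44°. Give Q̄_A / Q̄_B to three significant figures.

— Configuration A (φ=-5.9°):
cos H₀ = −tan(-5.9°) tan(+1.000°) = 0.0018, H₀ = 1.5690 rad.
Bracket: H₀ sin φ sin δ + cos φ cos δ sin H₀ = 1.5690×-0.10279×0.01745 + 0.99470×0.99985×1.00000 = -0.002814 + 0.994551 = 0.991737.
Q̄ = (S₀/π) × [bracket] = (1361/π) × 0.991737 = 429.64 W/m².
— Configuration B (φ=-3.0°):
Solar longitude: λ_s = 360° × (346 − 80)/365.25 = 262.177°.
sin δ = sin 23.44° × sin 262.177° = -0.39409, so δ = -23.209°.
cos H₀ = −tan(-3.0°) tan(-23.209°) = -0.0225, H₀ = 1.5933 rad.
Bracket: H₀ sin φ sin δ + cos φ cos δ sin H₀ = 1.5933×-0.05234×-0.39409 + 0.99863×0.91907×0.99975 = 0.032864 + 0.917581 = 0.950445.
Q̄ = (S₀/π) × [bracket] = (1361/π) × 0.950445 = 411.75 W/m².
Ratio Q̄_A / Q̄_B = 429.64 / 411.75 = 1.043.

Q̄_A / Q̄_B ≈ 1.04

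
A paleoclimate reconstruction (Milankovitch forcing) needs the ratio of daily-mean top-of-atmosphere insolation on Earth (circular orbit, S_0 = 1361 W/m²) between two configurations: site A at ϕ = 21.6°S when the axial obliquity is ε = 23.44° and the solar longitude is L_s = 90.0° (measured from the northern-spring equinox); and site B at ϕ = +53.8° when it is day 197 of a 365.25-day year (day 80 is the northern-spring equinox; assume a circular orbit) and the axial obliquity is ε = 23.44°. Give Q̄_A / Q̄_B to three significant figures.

Q̄_A / Q̄_B ≈ 0.586

— Configuration A (ϕ=-21.6°):
Solar declination: sin δ = sin ε · sin L_s = sin 23.44° × sin 90.0° = 0.39779, so δ = +23.440°.
cos h₀ = −tan(-21.6°) tan(+23.440°) = 0.1717, h₀ = 1.3983 rad.
Bracket: h₀ sin ϕ sin δ + cos ϕ cos δ sin h₀ = 1.3983×-0.36812×0.39779 + 0.92978×0.91748×0.98516 = -0.204759 + 0.840395 = 0.635636.
Q̄ = (S_0/π) × [bracket] = (1361/π) × 0.635636 = 275.37 W/m².
— Configuration B (ϕ=+53.8°):
Solar longitude: L_s = 360° × (197 − 80)/365.25 = 115.318°.
sin δ = sin 23.44° × sin 115.318° = 0.35958, so δ = +21.074°.
cos h₀ = −tan(+53.8°) tan(+21.074°) = -0.5265, h₀ = 2.1253 rad.
Bracket: h₀ sin ϕ sin δ + cos ϕ cos δ sin h₀ = 2.1253×0.80696×0.35958 + 0.59061×0.93311×0.85016 = 0.616691 + 0.468527 = 1.085218.
Q̄ = (S_0/π) × [bracket] = (1361/π) × 1.085218 = 470.14 W/m².
Ratio Q̄_A / Q̄_B = 275.37 / 470.14 = 0.5857.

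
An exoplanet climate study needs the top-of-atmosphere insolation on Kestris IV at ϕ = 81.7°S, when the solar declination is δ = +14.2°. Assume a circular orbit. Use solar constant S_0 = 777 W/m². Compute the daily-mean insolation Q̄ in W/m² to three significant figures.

cos h₀ = −tan(-81.7°) tan(+14.200°) = 1.7345 ≥ 1 ⇒ polar night, h₀ = 0 and Q̄ = 0.

Q̄ ≈ 0.00 W/m²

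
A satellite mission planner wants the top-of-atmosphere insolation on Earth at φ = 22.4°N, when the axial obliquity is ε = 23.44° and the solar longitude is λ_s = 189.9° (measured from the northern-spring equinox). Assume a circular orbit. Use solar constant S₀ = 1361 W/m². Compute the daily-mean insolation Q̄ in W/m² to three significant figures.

Q̄ ≈ 382 W/m²

Solar declination: sin δ = sin ε · sin λ_s = sin 23.44° × sin 189.9° = -0.06839, so δ = -3.922°.
cos H₀ = −tan(+22.4°) tan(-3.922°) = 0.0283, H₀ = 1.5425 rad.
Bracket: H₀ sin φ sin δ + cos φ cos δ sin H₀ = 1.5425×0.38107×-0.06839 + 0.92455×0.99766×0.99960 = -0.040200 + 0.922018 = 0.881818.
Q̄ = (S₀/π) × [bracket] = (1361/π) × 0.881818 = 382.0 W/m².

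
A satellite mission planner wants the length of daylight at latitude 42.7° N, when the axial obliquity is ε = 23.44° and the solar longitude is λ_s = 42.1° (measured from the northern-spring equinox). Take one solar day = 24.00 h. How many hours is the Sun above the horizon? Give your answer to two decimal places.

Solar declination: sin δ = sin ε · sin λ_s = sin 23.44° × sin 42.1° = 0.26669, so δ = +15.467°.
cos H₀ = −tan φ · tan δ = −tan(+42.7°) × tan(+15.467°) = -0.2553, so H₀ = 1.8290 rad = 104.79°.
Daylight = 2H₀/(2π) × 24.00 h = (1.8290/π) × 24.00 = 13.97 h.

13.97 h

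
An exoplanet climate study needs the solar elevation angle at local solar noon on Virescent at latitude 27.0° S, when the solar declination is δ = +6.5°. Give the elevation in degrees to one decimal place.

56.5°

At local noon the hour angle is zero, so the zenith angle equals |φ − δ| = |-27.0° − (+6.500°)| = 33.500°.
Elevation = 90° − 33.500° = 56.5°.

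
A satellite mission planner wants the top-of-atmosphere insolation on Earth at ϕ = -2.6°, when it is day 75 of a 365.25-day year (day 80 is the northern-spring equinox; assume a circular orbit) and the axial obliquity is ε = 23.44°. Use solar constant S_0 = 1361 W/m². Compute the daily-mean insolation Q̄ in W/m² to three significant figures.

Solar longitude: L_s = 360° × (75 − 80)/365.25 = -4.928°, i.e. -4.928° + 360° = 355.072°.
sin δ = sin 23.44° × sin 355.072° = -0.03417, so δ = -1.958°.
cos h₀ = −tan(-2.6°) tan(-1.958°) = -0.0016, h₀ = 1.5723 rad.
Bracket: h₀ sin ϕ sin δ + cos ϕ cos δ sin h₀ = 1.5723×-0.04536×-0.03417 + 0.99897×0.99942×1.00000 = 0.002437 + 0.998391 = 1.000828.
Q̄ = (S_0/π) × [bracket] = (1361/π) × 1.000828 = 433.6 W/m².

Q̄ ≈ 434 W/m²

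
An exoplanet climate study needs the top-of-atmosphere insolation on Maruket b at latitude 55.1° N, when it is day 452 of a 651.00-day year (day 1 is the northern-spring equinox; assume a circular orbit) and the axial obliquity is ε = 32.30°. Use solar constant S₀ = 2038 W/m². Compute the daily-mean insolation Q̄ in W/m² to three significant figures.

Solar longitude: λ_s = 360° × (452 − 1)/651.00 = 249.401°.
sin δ = sin 32.30° × sin 249.401° = -0.50019, so δ = -30.012°.
cos H₀ = −tan(+55.1°) tan(-30.012°) = 0.8280, H₀ = 0.5952 rad.
Bracket: H₀ sin φ sin δ + cos φ cos δ sin H₀ = 0.5952×0.82015×-0.50019 + 0.57215×0.86592×0.56069 = -0.244169 + 0.277786 = 0.033617.
Q̄ = (S₀/π) × [bracket] = (2038/π) × 0.033617 = 21.81 W/m².

Q̄ ≈ 21.8 W/m²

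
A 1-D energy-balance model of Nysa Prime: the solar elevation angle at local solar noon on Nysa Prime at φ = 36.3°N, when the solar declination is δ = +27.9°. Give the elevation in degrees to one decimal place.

81.6°

At local noon the hour angle is zero, so the zenith angle equals |φ − δ| = |+36.3° − (+27.900°)| = 8.400°.
Elevation = 90° − 8.400° = 81.6°.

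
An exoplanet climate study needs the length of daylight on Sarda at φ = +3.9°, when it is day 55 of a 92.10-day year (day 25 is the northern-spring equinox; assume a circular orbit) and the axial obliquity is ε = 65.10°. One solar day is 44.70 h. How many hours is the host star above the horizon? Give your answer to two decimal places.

23.67 h

Solar longitude: λ_s = 360° × (55 − 25)/92.10 = 117.264°.
sin δ = sin 65.10° × sin 117.264° = 0.80628, so δ = +53.734°.
cos H₀ = −tan φ · tan δ = −tan(+3.9°) × tan(+53.734°) = -0.0929, so H₀ = 1.6639 rad = 95.33°.
Daylight = 2H₀/(2π) × 44.70 h = (1.6639/π) × 44.70 = 23.67 h.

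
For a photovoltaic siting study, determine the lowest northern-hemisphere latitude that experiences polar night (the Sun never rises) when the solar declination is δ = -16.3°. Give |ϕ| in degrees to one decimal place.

|ϕ| = 73.7°

Polar night requires cos h₀ = −tan ϕ tan δ ≥ 1, i.e. tan ϕ tan δ ≤ −1.
The boundary is |tan ϕ| · |tan δ| = 1, so |ϕ| = 90° − |δ| = 90° − 16.3° = 73.7° in the northern hemisphere.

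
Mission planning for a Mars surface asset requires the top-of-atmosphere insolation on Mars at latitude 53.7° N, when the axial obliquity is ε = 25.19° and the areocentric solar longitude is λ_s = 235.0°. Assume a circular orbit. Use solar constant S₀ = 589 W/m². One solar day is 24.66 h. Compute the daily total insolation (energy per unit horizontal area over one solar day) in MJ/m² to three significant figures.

sin δ = sin 25.19° × sin 235.0° = -0.34865, so δ = -20.405°.
cos H₀ = −tan(+53.7°) tan(-20.405°) = 0.5064, H₀ = 1.0398 rad.
Bracket: H₀ sin φ sin δ + cos φ cos δ sin H₀ = 1.0398×0.80593×-0.34865 + 0.59201×0.93725×0.86230 = -0.292171 + 0.478457 = 0.186286.
Q̄ = (S₀/π) × [bracket] = (589/π) × 0.186286 = 34.926 W/m².
Daily total = Q̄ × 24.66 h × 3600 s/h = 34.926 × 24.66 × 3600 / 10⁶ = 3.101 MJ/m².

3.10 MJ/m²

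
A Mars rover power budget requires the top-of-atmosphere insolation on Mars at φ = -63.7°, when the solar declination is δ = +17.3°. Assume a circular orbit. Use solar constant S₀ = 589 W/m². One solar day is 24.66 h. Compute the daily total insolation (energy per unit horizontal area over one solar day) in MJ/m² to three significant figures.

1.52 MJ/m²

cos H₀ = −tan(-63.7°) tan(+17.300°) = 0.6302, H₀ = 0.8890 rad.
Bracket: H₀ sin φ sin δ + cos φ cos δ sin H₀ = 0.8890×-0.89649×0.29737 + 0.44307×0.95476×0.77643 = -0.236998 + 0.328450 = 0.091452.
Q̄ = (S₀/π) × [bracket] = (589/π) × 0.091452 = 17.146 W/m².
Daily total = Q̄ × 24.66 h × 3600 s/h = 17.146 × 24.66 × 3600 / 10⁶ = 1.522 MJ/m².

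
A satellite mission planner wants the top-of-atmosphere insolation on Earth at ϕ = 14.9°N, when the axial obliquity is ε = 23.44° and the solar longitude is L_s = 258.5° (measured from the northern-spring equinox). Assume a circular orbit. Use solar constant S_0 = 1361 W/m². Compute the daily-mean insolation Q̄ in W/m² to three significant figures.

Solar declination: sin δ = sin ε · sin L_s = sin 23.44° × sin 258.5° = -0.38980, so δ = -22.942°.
cos h₀ = −tan(+14.9°) tan(-22.942°) = 0.1126, h₀ = 1.4579 rad.
Bracket: h₀ sin ϕ sin δ + cos ϕ cos δ sin h₀ = 1.4579×0.25713×-0.38980 + 0.96638×0.92090×0.99364 = -0.146124 + 0.884279 = 0.738155.
Q̄ = (S_0/π) × [bracket] = (1361/π) × 0.738155 = 319.8 W/m².

Q̄ ≈ 320 W/m²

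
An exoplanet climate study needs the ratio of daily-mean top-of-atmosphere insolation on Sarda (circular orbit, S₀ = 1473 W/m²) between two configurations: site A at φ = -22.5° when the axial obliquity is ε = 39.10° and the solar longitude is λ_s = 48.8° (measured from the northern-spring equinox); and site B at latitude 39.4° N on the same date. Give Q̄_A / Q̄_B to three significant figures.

— Configuration A (φ=-22.5°):
Solar declination: sin δ = sin ε · sin λ_s = sin 39.10° × sin 48.8° = 0.47453, so δ = +28.329°.
cos H₀ = −tan(-22.5°) tan(+28.329°) = 0.2233, H₀ = 1.3456 rad.
Bracket: H₀ sin φ sin δ + cos φ cos δ sin H₀ = 1.3456×-0.38268×0.47453 + 0.92388×0.88024×0.97475 = -0.244352 + 0.792702 = 0.548350.
Q̄ = (S₀/π) × [bracket] = (1473/π) × 0.548350 = 257.11 W/m².
— Configuration B (φ=+39.4°):
cos H₀ = −tan(+39.4°) tan(+28.329°) = -0.4428, H₀ = 2.0295 rad.
Bracket: H₀ sin φ sin δ + cos φ cos δ sin H₀ = 2.0295×0.63473×0.47453 + 0.77273×0.88024×0.89661 = 0.611282 + 0.609863 = 1.221145.
Q̄ = (S₀/π) × [bracket] = (1473/π) × 1.221145 = 572.56 W/m².
Ratio Q̄_A / Q̄_B = 257.11 / 572.56 = 0.4491.

Q̄_A / Q̄_B ≈ 0.449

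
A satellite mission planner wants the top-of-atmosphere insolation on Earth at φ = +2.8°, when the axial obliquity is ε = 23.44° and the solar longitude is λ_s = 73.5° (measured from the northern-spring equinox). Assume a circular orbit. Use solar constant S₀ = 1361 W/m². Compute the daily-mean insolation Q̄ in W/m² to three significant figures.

Solar declination: sin δ = sin ε · sin λ_s = sin 23.44° × sin 73.5° = 0.38141, so δ = +22.421°.
cos H₀ = −tan(+2.8°) tan(+22.421°) = -0.0202, H₀ = 1.5910 rad.
Bracket: H₀ sin φ sin δ + cos φ cos δ sin H₀ = 1.5910×0.04885×0.38141 + 0.99881×0.92441×0.99980 = 0.029643 + 0.923125 = 0.952768.
Q̄ = (S₀/π) × [bracket] = (1361/π) × 0.952768 = 412.8 W/m².

Q̄ ≈ 413 W/m²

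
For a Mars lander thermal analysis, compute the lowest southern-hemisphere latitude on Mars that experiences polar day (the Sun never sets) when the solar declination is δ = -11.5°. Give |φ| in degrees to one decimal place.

|φ| = 78.5°

Polar day requires cos H₀ = −tan φ tan δ ≤ −1, i.e. tan φ tan δ ≥ 1.
The boundary is |tan φ| · |tan δ| = 1, so |φ| = 90° − |δ| = 90° − 11.5° = 78.5° in the southern hemisphere.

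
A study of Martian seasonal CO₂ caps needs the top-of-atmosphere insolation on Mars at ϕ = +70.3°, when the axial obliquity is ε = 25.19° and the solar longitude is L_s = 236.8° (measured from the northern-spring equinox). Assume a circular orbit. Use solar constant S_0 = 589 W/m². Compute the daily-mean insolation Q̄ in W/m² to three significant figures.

Q̄ ≈ 0.00 W/m²

Solar declination: sin δ = sin ε · sin L_s = sin 25.19° × sin 236.8° = -0.35614, so δ = -20.864°.
cos h₀ = −tan(+70.3°) tan(-20.864°) = 1.0645 ≥ 1 ⇒ polar night, h₀ = 0 and Q̄ = 0.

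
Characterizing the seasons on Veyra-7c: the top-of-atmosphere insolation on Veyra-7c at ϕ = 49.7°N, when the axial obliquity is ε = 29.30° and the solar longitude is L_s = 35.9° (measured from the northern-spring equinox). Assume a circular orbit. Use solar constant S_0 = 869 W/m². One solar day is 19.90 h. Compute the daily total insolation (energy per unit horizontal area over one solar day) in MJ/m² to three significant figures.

Solar declination: sin δ = sin ε · sin L_s = sin 29.30° × sin 35.9° = 0.28696, so δ = +16.676°.
cos h₀ = −tan(+49.7°) tan(+16.676°) = -0.3532, h₀ = 1.9318 rad.
Bracket: h₀ sin ϕ sin δ + cos ϕ cos δ sin h₀ = 1.9318×0.76267×0.28696 + 0.64679×0.95794×0.93554 = 0.422786 + 0.579647 = 1.002433.
Q̄ = (S_0/π) × [bracket] = (869/π) × 1.002433 = 277.28 W/m².
Daily total = Q̄ × 19.90 h × 3600 s/h = 277.28 × 19.90 × 3600 / 10⁶ = 19.86 MJ/m².

19.9 MJ/m²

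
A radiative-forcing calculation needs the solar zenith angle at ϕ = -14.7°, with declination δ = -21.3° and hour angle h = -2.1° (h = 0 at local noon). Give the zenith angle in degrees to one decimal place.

θ_z = 6.9°

cos θ_z = sin ϕ sin δ + cos ϕ cos δ cos h = 0.092178 + 0.900590 = 0.992768.
θ_z = arccos(0.992768) = 6.9°.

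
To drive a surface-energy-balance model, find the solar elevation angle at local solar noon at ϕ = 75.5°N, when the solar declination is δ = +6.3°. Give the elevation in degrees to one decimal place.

20.8°

At local noon the hour angle is zero, so the zenith angle equals |ϕ − δ| = |+75.5° − (+6.300°)| = 69.200°.
Elevation = 90° − 69.200° = 20.8°.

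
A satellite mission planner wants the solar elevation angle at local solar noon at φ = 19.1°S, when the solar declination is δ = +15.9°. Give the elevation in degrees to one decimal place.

55.0°

At local noon the hour angle is zero, so the zenith angle equals |φ − δ| = |-19.1° − (+15.900°)| = 35.000°.
Elevation = 90° − 35.000° = 55.0°.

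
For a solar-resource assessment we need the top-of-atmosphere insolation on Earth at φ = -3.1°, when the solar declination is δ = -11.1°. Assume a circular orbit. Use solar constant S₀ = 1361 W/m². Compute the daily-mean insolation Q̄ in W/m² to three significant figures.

cos H₀ = −tan(-3.1°) tan(-11.100°) = -0.0106, H₀ = 1.5814 rad.
Bracket: H₀ sin φ sin δ + cos φ cos δ sin H₀ = 1.5814×-0.05408×-0.19252 + 0.99854×0.98129×0.99994 = 0.016465 + 0.979799 = 0.996264.
Q̄ = (S₀/π) × [bracket] = (1361/π) × 0.996264 = 431.6 W/m².

Q̄ ≈ 432 W/m²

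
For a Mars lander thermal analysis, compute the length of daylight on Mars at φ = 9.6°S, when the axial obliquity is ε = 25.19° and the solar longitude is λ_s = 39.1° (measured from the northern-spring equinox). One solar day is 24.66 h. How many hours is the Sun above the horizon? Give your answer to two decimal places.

11.96 h

Solar declination: sin δ = sin ε · sin λ_s = sin 25.19° × sin 39.1° = 0.26843, so δ = +15.571°.
cos H₀ = −tan φ · tan δ = −tan(-9.6°) × tan(+15.571°) = 0.0471, so H₀ = 1.5236 rad = 87.30°.
Daylight = 2H₀/(2π) × 24.66 h = (1.5236/π) × 24.66 = 11.96 h.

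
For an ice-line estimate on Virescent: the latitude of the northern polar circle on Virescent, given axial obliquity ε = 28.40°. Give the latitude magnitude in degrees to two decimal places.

61.60°

The polar circle is the lowest latitude that experiences at least one full rotation of continuous daylight at the northern-summer solstice; it lies at |ϕ| = 90° − ε = 90° − 28.40° = 61.60°.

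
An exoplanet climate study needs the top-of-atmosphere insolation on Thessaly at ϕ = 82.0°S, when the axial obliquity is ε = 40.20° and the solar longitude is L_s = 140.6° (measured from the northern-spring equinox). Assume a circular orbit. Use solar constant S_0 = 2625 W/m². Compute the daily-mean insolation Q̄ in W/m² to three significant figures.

Solar declination: sin δ = sin ε · sin L_s = sin 40.20° × sin 140.6° = 0.40969, so δ = +24.185°.
cos h₀ = −tan(-82.0°) tan(+24.185°) = 3.1956 ≥ 1 ⇒ polar night, h₀ = 0 and Q̄ = 0.

Q̄ ≈ 0.00 W/m²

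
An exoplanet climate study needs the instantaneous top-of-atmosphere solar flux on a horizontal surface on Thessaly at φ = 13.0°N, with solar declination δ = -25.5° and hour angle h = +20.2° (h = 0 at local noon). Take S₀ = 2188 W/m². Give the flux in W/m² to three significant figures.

cos θ_z = sin φ sin δ + cos φ cos δ cos h = -0.096844 + 0.825360 = 0.728516.
Flux = S₀ · cos θ_z = 2188 × 0.728516 = 1594 W/m².

1.59e+03 W/m²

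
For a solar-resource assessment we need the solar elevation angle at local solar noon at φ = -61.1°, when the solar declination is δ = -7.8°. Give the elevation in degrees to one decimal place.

36.7°

At local noon the hour angle is zero, so the zenith angle equals |φ − δ| = |-61.1° − (-7.800°)| = 53.300°.
Elevation = 90° − 53.300° = 36.7°.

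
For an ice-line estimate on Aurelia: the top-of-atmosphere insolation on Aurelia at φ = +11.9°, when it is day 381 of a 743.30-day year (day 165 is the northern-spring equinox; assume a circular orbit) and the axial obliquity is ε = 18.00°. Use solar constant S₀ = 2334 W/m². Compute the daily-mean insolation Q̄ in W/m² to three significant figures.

Solar longitude: λ_s = 360° × (381 − 165)/743.30 = 104.615°.
sin δ = sin 18.00° × sin 104.615° = 0.29902, so δ = +17.399°.
cos H₀ = −tan(+11.9°) tan(+17.399°) = -0.0660, H₀ = 1.6369 rad.
Bracket: H₀ sin φ sin δ + cos φ cos δ sin H₀ = 1.6369×0.20620×0.29902 + 0.97851×0.95425×0.99782 = 0.100928 + 0.931708 = 1.032636.
Q̄ = (S₀/π) × [bracket] = (2334/π) × 1.032636 = 767.2 W/m².

Q̄ ≈ 767 W/m²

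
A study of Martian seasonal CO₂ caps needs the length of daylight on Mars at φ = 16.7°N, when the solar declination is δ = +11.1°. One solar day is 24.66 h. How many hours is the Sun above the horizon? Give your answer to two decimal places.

12.79 h

cos H₀ = −tan φ · tan δ = −tan(+16.7°) × tan(+11.100°) = -0.0589, so H₀ = 1.6297 rad = 93.37°.
Daylight = 2H₀/(2π) × 24.66 h = (1.6297/π) × 24.66 = 12.79 h.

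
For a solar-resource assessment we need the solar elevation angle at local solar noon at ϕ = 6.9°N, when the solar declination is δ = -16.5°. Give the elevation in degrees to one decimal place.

At local noon the hour angle is zero, so the zenith angle equals |ϕ − δ| = |+6.9° − (-16.500°)| = 23.400°.
Elevation = 90° − 23.400° = 66.6°.

66.6°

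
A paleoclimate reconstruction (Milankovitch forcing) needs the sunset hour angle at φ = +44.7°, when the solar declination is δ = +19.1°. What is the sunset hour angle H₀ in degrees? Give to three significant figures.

H₀ = 110°

cos H₀ = −tan φ · tan δ = −tan(+44.7°) × tan(+19.100°) = -0.3427, so H₀ = 1.9206 rad = 110.04°.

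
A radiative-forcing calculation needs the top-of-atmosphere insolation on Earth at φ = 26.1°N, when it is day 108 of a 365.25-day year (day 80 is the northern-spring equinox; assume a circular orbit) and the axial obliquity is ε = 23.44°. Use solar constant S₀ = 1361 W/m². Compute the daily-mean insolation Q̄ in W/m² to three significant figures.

Q̄ ≈ 439 W/m²

Solar longitude: λ_s = 360° × (108 − 80)/365.25 = 27.598°.
sin δ = sin 23.44° × sin 27.598° = 0.18428, so δ = +10.619°.
cos H₀ = −tan(+26.1°) tan(+10.619°) = -0.0919, H₀ = 1.6628 rad.
Bracket: H₀ sin φ sin δ + cos φ cos δ sin H₀ = 1.6628×0.43994×0.18428 + 0.89803×0.98287×0.99577 = 0.134807 + 0.878913 = 1.013720.
Q̄ = (S₀/π) × [bracket] = (1361/π) × 1.013720 = 439.2 W/m².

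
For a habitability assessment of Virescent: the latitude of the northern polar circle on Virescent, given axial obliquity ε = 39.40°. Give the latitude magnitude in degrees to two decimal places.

50.60°

The polar circle is the lowest latitude that experiences at least one full rotation of continuous daylight at the northern-summer solstice; it lies at |ϕ| = 90° − ε = 90° − 39.40° = 50.60°.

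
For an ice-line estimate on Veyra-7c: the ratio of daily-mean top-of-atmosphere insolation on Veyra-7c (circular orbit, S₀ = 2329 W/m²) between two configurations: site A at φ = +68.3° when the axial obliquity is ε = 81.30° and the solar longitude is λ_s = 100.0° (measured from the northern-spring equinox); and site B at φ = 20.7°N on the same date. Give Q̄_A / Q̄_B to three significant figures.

— Configuration A (φ=+68.3°):
Solar declination: sin δ = sin ε · sin λ_s = sin 81.30° × sin 100.0° = 0.97348, so δ = +76.774°.
cos H₀ = −tan(+68.3°) tan(+76.774°) = -10.6922 ≤ −1 ⇒ polar day, H₀ = π.
Bracket: H₀ sin φ sin δ + cos φ cos δ sin H₀ = 3.1416×0.92913×0.97348 + 0.36975×0.22879×0.00000 = 2.841544 + 0.000000 = 2.841544.
Q̄ = (S₀/π) × [bracket] = (2329/π) × 2.841544 = 2106.6 W/m².
— Configuration B (φ=+20.7°):
cos H₀ = −tan(+20.7°) tan(+76.774°) = -1.6078 ≤ −1 ⇒ polar day, H₀ = π.
Bracket: H₀ sin φ sin δ + cos φ cos δ sin H₀ = 3.1416×0.35347×0.97348 + 0.93544×0.22879×0.00000 = 1.081012 + 0.000000 = 1.081012.
Q̄ = (S₀/π) × [bracket] = (2329/π) × 1.081012 = 801.40 W/m².
Ratio Q̄_A / Q̄_B = 2106.6 / 801.40 = 2.629.

Q̄_A / Q̄_B ≈ 2.63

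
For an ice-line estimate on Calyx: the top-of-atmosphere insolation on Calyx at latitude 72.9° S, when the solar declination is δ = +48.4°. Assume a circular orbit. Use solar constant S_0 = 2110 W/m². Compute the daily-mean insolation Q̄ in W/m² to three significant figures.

cos h₀ = −tan(-72.9°) tan(+48.400°) = 3.6612 ≥ 1 ⇒ polar night, h₀ = 0 and Q̄ = 0.

Q̄ ≈ 0.00 W/m²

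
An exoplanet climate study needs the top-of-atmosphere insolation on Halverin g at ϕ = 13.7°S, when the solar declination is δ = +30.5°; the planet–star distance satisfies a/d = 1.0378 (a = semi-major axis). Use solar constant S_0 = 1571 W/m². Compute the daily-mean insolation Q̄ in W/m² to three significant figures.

Q̄ ≈ 354 W/m²

cos h₀ = −tan(-13.7°) tan(+30.500°) = 0.1436, h₀ = 1.4267 rad.
Bracket: h₀ sin ϕ sin δ + cos ϕ cos δ sin h₀ = 1.4267×-0.23684×0.50754 + 0.97155×0.86163×0.98964 = -0.171498 + 0.828444 = 0.656946.
Inverse-square distance factor (a/d)² = 1.0378² = 1.077029.
Q̄ = (S_0/π) × 1.077029 × [bracket] = (1571/π) × 1.077029 × 0.656946 = 353.8 W/m².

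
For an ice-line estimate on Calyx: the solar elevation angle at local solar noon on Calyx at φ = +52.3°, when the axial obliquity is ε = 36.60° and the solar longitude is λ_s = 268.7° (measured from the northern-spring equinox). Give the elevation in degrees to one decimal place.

1.1°

Solar declination: sin δ = sin ε · sin λ_s = sin 36.60° × sin 268.7° = -0.59607, so δ = -36.589°.
At local noon the hour angle is zero, so the zenith angle equals |φ − δ| = |+52.3° − (-36.589°)| = 88.889°.
Elevation = 90° − 88.889° = 1.1°.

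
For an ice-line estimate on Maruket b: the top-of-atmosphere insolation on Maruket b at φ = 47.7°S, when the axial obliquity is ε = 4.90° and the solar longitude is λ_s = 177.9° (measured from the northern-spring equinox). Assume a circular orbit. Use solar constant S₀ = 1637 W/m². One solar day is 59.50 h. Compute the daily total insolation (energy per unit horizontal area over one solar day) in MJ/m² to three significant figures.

Solar declination: sin δ = sin ε · sin λ_s = sin 4.90° × sin 177.9° = 0.00313, so δ = +0.179°.
cos H₀ = −tan(-47.7°) tan(+0.179°) = 0.0034, H₀ = 1.5674 rad.
Bracket: H₀ sin φ sin δ + cos φ cos δ sin H₀ = 1.5674×-0.73963×0.00313 + 0.67301×1.00000×0.99999 = -0.003629 + 0.673003 = 0.669374.
Q̄ = (S₀/π) × [bracket] = (1637/π) × 0.669374 = 348.79 W/m².
Daily total = Q̄ × 59.50 h × 3600 s/h = 348.79 × 59.50 × 3600 / 10⁶ = 74.71 MJ/m².

74.7 MJ/m²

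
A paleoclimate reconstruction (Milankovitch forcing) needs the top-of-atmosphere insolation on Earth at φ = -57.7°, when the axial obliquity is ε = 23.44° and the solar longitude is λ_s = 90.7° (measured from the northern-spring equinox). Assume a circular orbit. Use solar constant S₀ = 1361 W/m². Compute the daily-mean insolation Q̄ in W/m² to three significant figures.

Q̄ ≈ 35.9 W/m²

Solar declination: sin δ = sin ε · sin λ_s = sin 23.44° × sin 90.7° = 0.39776, so δ = +23.438°.
cos H₀ = −tan(-57.7°) tan(+23.438°) = 0.6858, H₀ = 0.8151 rad.
Bracket: H₀ sin φ sin δ + cos φ cos δ sin H₀ = 0.8151×-0.84526×0.39776 + 0.53435×0.91749×0.72781 = -0.274045 + 0.356817 = 0.082772.
Q̄ = (S₀/π) × [bracket] = (1361/π) × 0.082772 = 35.86 W/m².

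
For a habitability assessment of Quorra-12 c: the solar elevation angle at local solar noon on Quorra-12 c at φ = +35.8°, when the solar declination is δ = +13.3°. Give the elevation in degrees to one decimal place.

At local noon the hour angle is zero, so the zenith angle equals |φ − δ| = |+35.8° − (+13.300°)| = 22.500°.
Elevation = 90° − 22.500° = 67.5°.

67.5°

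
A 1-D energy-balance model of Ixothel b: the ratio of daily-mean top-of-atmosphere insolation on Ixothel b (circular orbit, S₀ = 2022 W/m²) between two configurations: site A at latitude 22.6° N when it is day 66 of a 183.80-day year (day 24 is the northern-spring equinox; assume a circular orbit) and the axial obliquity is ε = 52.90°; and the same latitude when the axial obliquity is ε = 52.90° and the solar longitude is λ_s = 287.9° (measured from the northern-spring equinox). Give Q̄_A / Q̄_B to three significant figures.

— Configuration A (φ=+22.6°):
Solar longitude: λ_s = 360° × (66 − 24)/183.80 = 82.263°.
sin δ = sin 52.90° × sin 82.263° = 0.79032, so δ = +52.216°.
cos H₀ = −tan(+22.6°) tan(+52.216°) = -0.5369, H₀ = 2.1376 rad.
Bracket: H₀ sin φ sin δ + cos φ cos δ sin H₀ = 2.1376×0.38430×0.79032 + 0.92321×0.61269×0.84362 = 0.649232 + 0.477187 = 1.126419.
Q̄ = (S₀/π) × [bracket] = (2022/π) × 1.126419 = 724.99 W/m².
— Configuration B (φ=+22.6°):
Solar declination: sin δ = sin ε · sin λ_s = sin 52.90° × sin 287.9° = -0.75898, so δ = -49.374°.
cos H₀ = −tan(+22.6°) tan(-49.374°) = 0.4852, H₀ = 1.0642 rad.
Bracket: H₀ sin φ sin δ + cos φ cos δ sin H₀ = 1.0642×0.38430×-0.75898 + 0.92321×0.65112×0.87440 = -0.310402 + 0.525620 = 0.215218.
Q̄ = (S₀/π) × [bracket] = (2022/π) × 0.215218 = 138.52 W/m².
Ratio Q̄_A / Q̄_B = 724.99 / 138.52 = 5.234.

Q̄_A / Q̄_B ≈ 5.23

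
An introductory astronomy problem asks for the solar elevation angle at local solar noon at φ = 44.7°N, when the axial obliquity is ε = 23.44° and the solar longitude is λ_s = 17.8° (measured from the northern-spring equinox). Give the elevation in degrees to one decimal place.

Solar declination: sin δ = sin ε · sin λ_s = sin 23.44° × sin 17.8° = 0.12160, so δ = +6.985°.
At local noon the hour angle is zero, so the zenith angle equals |φ − δ| = |+44.7° − (+6.985°)| = 37.715°.
Elevation = 90° − 37.715° = 52.3°.

52.3°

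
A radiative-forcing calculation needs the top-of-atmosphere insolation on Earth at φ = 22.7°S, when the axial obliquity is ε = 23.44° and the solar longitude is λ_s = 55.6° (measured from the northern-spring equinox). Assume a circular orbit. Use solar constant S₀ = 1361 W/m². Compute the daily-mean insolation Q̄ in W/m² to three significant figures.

Solar declination: sin δ = sin ε · sin λ_s = sin 23.44° × sin 55.6° = 0.32822, so δ = +19.161°.
cos H₀ = −tan(-22.7°) tan(+19.161°) = 0.1453, H₀ = 1.4249 rad.
Bracket: H₀ sin φ sin δ + cos φ cos δ sin H₀ = 1.4249×-0.38591×0.32822 + 0.92254×0.94460×0.98938 = -0.180483 + 0.862177 = 0.681694.
Q̄ = (S₀/π) × [bracket] = (1361/π) × 0.681694 = 295.3 W/m².

Q̄ ≈ 295 W/m²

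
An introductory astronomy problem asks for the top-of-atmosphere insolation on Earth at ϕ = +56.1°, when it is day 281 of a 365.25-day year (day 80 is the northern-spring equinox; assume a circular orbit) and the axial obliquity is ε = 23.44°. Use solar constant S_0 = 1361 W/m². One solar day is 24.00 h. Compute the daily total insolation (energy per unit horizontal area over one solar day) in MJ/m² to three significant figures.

Solar longitude: L_s = 360° × (281 − 80)/365.25 = 198.111°.
sin δ = sin 23.44° × sin 198.111° = -0.12366, so δ = -7.103°.
cos h₀ = −tan(+56.1°) tan(-7.103°) = 0.1854, h₀ = 1.3843 rad.
Bracket: h₀ sin ϕ sin δ + cos ϕ cos δ sin h₀ = 1.3843×0.83001×-0.12366 + 0.55775×0.99233×0.98266 = -0.142083 + 0.543875 = 0.401792.
Q̄ = (S_0/π) × [bracket] = (1361/π) × 0.401792 = 174.06 W/m².
Daily total = Q̄ × 24.00 h × 3600 s/h = 174.06 × 24.00 × 3600 / 10⁶ = 15.04 MJ/m².

15.0 MJ/m²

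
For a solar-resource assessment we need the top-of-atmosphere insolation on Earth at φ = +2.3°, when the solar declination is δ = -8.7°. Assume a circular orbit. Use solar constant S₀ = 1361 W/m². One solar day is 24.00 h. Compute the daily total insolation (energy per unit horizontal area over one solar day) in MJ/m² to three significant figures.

cos H₀ = −tan(+2.3°) tan(-8.700°) = 0.0061, H₀ = 1.5647 rad.
Bracket: H₀ sin φ sin δ + cos φ cos δ sin H₀ = 1.5647×0.04013×-0.15126 + 0.99919×0.98849×0.99998 = -0.009498 + 0.987670 = 0.978172.
Q̄ = (S₀/π) × [bracket] = (1361/π) × 0.978172 = 423.76 W/m².
Daily total = Q̄ × 24.00 h × 3600 s/h = 423.76 × 24.00 × 3600 / 10⁶ = 36.61 MJ/m².

36.6 MJ/m²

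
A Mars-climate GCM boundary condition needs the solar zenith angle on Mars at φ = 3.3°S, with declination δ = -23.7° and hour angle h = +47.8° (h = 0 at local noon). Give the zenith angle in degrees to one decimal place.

θ_z = 50.4°

cos θ_z = sin φ sin δ + cos φ cos δ cos h = 0.023138 + 0.614050 = 0.637188.
θ_z = arccos(0.637188) = 50.4°.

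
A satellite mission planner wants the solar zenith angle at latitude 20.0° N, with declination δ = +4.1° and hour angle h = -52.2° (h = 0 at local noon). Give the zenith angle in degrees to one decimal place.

cos θ_z = sin φ sin δ + cos φ cos δ cos h = 0.024454 + 0.574470 = 0.598924.
θ_z = arccos(0.598924) = 53.2°.

θ_z = 53.2°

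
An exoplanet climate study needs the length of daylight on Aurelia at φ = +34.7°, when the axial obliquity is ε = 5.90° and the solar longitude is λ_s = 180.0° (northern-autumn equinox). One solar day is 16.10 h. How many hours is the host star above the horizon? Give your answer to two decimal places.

Solar declination: sin δ = sin ε · sin λ_s = sin 5.90° × sin 180.0° = 0.00000, so δ = +0.000°.
cos H₀ = −tan φ · tan δ = −tan(+34.7°) × tan(+0.000°) = -0.0000, so H₀ = 1.5708 rad = 90.00°.
Daylight = 2H₀/(2π) × 16.10 h = (1.5708/π) × 16.10 = 8.05 h.

8.05 h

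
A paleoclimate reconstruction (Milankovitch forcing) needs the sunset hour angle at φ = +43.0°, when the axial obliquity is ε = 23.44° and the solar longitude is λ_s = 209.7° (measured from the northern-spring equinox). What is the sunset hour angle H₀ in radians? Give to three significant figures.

Solar declination: sin δ = sin ε · sin λ_s = sin 23.44° × sin 209.7° = -0.19709, so δ = -11.367°.
cos H₀ = −tan φ · tan δ = −tan(+43.0°) × tan(-11.367°) = 0.1875, so H₀ = 1.3822 rad = 79.20°.

H₀ = 1.38 rad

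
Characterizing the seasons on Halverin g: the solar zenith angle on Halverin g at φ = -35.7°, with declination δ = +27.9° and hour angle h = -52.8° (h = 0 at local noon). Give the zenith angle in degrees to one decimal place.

cos θ_z = sin φ sin δ + cos φ cos δ cos h = -0.273056 + 0.433916 = 0.160860.
θ_z = arccos(0.160860) = 80.7°.

θ_z = 80.7°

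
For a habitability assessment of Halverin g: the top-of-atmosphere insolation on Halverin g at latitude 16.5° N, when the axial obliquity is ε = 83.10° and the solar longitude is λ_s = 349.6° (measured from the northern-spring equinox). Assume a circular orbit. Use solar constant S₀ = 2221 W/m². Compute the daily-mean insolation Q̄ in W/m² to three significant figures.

Q̄ ≈ 611 W/m²

Solar declination: sin δ = sin ε · sin λ_s = sin 83.10° × sin 349.6° = -0.17921, so δ = -10.324°.
cos H₀ = −tan(+16.5°) tan(-10.324°) = 0.0540, H₀ = 1.5168 rad.
Bracket: H₀ sin φ sin δ + cos φ cos δ sin H₀ = 1.5168×0.28402×-0.17921 + 0.95882×0.98381×0.99854 = -0.077204 + 0.941919 = 0.864715.
Q̄ = (S₀/π) × [bracket] = (2221/π) × 0.864715 = 611.3 W/m².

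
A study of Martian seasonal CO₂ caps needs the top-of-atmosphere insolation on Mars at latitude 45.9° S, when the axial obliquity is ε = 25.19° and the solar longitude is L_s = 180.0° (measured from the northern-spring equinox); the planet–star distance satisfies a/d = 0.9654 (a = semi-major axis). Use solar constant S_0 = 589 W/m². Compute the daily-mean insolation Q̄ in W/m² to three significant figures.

Q̄ ≈ 122 W/m²

Solar declination: sin δ = sin ε · sin L_s = sin 25.19° × sin 180.0° = 0.00000, so δ = +0.000°.
cos h₀ = −tan(-45.9°) tan(+0.000°) = 0.0000, h₀ = 1.5708 rad.
Bracket: h₀ sin ϕ sin δ + cos ϕ cos δ sin h₀ = 1.5708×-0.71813×0.00000 + 0.69591×1.00000×1.00000 = -0.000000 + 0.695910 = 0.695910.
Inverse-square distance factor (a/d)² = 0.9654² = 0.931997.
Q̄ = (S_0/π) × 0.931997 × [bracket] = (589/π) × 0.931997 × 0.695910 = 121.6 W/m².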